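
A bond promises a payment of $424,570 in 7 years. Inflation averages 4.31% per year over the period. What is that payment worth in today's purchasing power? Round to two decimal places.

$315,985.89

Price-level factor over 7 years: (1 + 4.31%)^7 ≈ 1.3436359581.
Purchasing power today: $424,570 divided by that factor.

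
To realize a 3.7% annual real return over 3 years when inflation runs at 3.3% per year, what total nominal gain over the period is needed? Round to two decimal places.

Required annual nominal rate: (1+3.7%)(1+3.3%) − 1 = 7.1221%.
Cumulative over 3 years: (1 + 0.071221)^3 − 1 ≈ 0.22924.

22.92%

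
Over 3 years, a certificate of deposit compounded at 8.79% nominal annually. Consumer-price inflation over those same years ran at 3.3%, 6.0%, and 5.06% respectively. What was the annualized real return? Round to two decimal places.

3.83%

Cumulative inflation factor: 1.033 × 1.060 × 1.0506 ≈ 1.15039.
Nominal growth factor: 1.28756. Real growth factor = 1.28756 / 1.15039 ≈ 1.11924.
Annualized: 1.11924^(1/3) − 1 ≈ 0.03826.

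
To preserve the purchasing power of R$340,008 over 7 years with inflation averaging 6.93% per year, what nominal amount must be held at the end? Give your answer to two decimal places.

Cumulative price-level factor: (1+6.93%)^7 ≈ 1.5984423143.
The nominal amount required is R$340,008 scaled up by that factor.

R$543,483.17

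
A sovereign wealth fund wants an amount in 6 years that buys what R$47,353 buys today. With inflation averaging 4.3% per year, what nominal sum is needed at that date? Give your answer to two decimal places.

R$60,961.18

Cumulative price-level factor: (1+4.3%)^6 ≈ 1.2873773104.
Multiplying R$47,353 by the price-level factor gives the future nominal sum.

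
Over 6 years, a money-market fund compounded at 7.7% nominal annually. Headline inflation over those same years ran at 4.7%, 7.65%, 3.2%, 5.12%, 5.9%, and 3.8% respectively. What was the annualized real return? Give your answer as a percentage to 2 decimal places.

Cumulative inflation factor: 1.047 × 1.0765 × 1.032 × 1.0512 × 1.059 × 1.038 ≈ 1.34406.
Nominal growth factor: 1.56061. Real growth factor = 1.56061 / 1.34406 ≈ 1.16111.
Annualized: 1.16111^(1/6) − 1 ≈ 0.02521.

2.52%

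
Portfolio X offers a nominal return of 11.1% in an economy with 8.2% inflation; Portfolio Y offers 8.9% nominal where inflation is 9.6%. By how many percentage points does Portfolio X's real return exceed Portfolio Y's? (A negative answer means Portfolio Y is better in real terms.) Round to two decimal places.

Portfolio X real return: 1.111/1.082 − 1 = 2.680%.
Portfolio Y real return: 1.089/1.096 − 1 = -0.639%.
Difference: 2.680 − (-0.639) = 3.319 pp.

3.32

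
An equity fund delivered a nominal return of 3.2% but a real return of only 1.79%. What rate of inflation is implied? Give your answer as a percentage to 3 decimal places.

1.385%

From (1+r_nom) = (1+r_real)(1+π), we get 1+π = (1 + 3.2%)/(1 + 1.79%) = 1.032/1.0179 ≈ 1.01385.
So π ≈ 1.3852%.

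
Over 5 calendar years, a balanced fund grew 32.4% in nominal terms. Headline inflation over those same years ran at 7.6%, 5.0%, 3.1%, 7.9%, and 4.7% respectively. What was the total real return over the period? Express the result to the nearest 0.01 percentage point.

Cumulative inflation factor: 1.076 × 1.050 × 1.031 × 1.079 × 1.047 ≈ 1.31592.
Nominal growth factor: 1.32400. Real growth factor = 1.32400 / 1.31592 ≈ 1.00614.
Total real return ≈ 0.6143%.

0.61%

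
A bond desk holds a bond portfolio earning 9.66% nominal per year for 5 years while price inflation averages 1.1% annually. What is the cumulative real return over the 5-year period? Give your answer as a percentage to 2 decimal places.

The annual real rate is (1+9.66%)/(1+1.1%) − 1 = 8.4669%.
Compounded over 5 years: (1 + 0.084669)^5 − 1 ≈ 0.50136.

50.14%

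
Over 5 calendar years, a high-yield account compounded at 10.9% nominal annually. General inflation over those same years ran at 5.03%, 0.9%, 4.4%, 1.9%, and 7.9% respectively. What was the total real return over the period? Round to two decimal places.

Cumulative inflation factor: 1.0503 × 1.009 × 1.044 × 1.019 × 1.079 ≈ 1.21647.
Nominal growth factor: 1.67748. Real growth factor = 1.67748 / 1.21647 ≈ 1.37898.
Total real return ≈ 37.8977%.

37.90%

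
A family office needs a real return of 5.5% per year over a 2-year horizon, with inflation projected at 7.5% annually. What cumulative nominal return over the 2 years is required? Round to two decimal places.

28.62%

Required annual nominal rate: (1+5.5%)(1+7.5%) − 1 = 13.4125%.
Cumulative over 2 years: (1 + 0.134125)^2 − 1 ≈ 0.28624.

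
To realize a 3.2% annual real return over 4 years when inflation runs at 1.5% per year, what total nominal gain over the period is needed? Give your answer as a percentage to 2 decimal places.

20.39%

Required annual nominal rate: (1+3.2%)(1+1.5%) − 1 = 4.748%.
Cumulative over 4 years: (1 + 0.04748)^4 − 1 ≈ 0.20388.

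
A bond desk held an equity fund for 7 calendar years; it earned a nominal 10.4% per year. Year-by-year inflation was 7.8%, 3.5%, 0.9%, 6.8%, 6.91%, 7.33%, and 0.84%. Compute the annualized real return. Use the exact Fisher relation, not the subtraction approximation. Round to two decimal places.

5.31%

Cumulative inflation factor: 1.078 × 1.035 × 1.009 × 1.068 × 1.0691 × 1.0733 × 1.0084 ≈ 1.39121.
Nominal growth factor: 1.99887. Real growth factor = 1.99887 / 1.39121 ≈ 1.43678.
Annualized: 1.43678^(1/7) − 1 ≈ 0.05314.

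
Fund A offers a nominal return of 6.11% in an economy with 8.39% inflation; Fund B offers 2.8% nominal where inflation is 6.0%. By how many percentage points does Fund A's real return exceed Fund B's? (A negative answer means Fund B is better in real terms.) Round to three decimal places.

Fund A real return: 1.0611/1.0839 − 1 = -2.1035%.
Fund B real return: 1.028/1.060 − 1 = -3.0189%.
Difference: -2.1035 − (-3.0189) = 0.9154 pp.

0.915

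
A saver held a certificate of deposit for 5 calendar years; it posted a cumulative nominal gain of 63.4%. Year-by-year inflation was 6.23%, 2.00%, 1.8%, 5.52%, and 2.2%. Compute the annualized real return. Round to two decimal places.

6.56%

Cumulative inflation factor: 1.0623 × 1.0200 × 1.018 × 1.0552 × 1.022 ≈ 1.18954.
Nominal growth factor: 1.63400. Real growth factor = 1.63400 / 1.18954 ≈ 1.37363.
Annualized: 1.37363^(1/5) − 1 ≈ 0.06555.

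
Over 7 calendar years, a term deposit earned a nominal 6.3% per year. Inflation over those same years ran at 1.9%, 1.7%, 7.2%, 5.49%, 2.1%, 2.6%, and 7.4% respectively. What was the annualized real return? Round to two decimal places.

Cumulative inflation factor: 1.019 × 1.017 × 1.072 × 1.0549 × 1.021 × 1.026 × 1.074 ≈ 1.31850.
Nominal growth factor: 1.53367. Real growth factor = 1.53367 / 1.31850 ≈ 1.16320.
Annualized: 1.16320^(1/7) − 1 ≈ 0.02183.

2.18%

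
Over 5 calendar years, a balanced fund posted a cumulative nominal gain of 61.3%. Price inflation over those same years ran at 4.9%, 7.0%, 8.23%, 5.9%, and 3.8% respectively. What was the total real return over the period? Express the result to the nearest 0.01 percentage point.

Cumulative inflation factor: 1.049 × 1.070 × 1.0823 × 1.059 × 1.038 ≈ 1.33537.
Nominal growth factor: 1.61300. Real growth factor = 1.61300 / 1.33537 ≈ 1.20791.
Total real return ≈ 20.7909%.

20.79%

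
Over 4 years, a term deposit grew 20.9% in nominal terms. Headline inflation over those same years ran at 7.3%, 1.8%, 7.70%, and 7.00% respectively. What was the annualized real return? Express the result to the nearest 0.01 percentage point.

-1.00%

Cumulative inflation factor: 1.073 × 1.018 × 1.0770 × 1.0700 ≈ 1.25877.
Nominal growth factor: 1.20900. Real growth factor = 1.20900 / 1.25877 ≈ 0.96046.
Annualized: 0.96046^(1/4) − 1 ≈ -0.01004.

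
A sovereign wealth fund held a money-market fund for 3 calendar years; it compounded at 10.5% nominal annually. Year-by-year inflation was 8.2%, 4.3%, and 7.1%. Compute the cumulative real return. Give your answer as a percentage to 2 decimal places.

Cumulative inflation factor: 1.082 × 1.043 × 1.071 ≈ 1.20865.
Nominal growth factor: 1.34923. Real growth factor = 1.34923 / 1.20865 ≈ 1.11631.
Total real return ≈ 11.6313%.

11.63%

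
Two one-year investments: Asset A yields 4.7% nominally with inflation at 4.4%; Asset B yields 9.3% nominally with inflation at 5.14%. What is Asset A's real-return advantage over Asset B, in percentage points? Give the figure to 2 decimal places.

-3.67

Asset A real return: 1.047/1.044 − 1 = 0.287%.
Asset B real return: 1.093/1.0514 − 1 = 3.957%.
Difference: 0.287 − 3.957 = -3.670 pp.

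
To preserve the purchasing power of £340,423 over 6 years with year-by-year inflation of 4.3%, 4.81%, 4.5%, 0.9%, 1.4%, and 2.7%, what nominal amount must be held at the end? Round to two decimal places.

£408,622.03

Cumulative price-level factor: 1.043 × 1.0481 × 1.045 × 1.009 × 1.014 × 1.027 ≈ 1.2003361471.
The nominal amount required is £340,423 scaled up by that factor.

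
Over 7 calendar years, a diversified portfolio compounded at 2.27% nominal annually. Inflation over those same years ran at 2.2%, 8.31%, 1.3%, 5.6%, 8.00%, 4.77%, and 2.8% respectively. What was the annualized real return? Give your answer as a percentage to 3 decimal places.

Cumulative inflation factor: 1.022 × 1.0831 × 1.013 × 1.056 × 1.0800 × 1.0477 × 1.028 ≈ 1.37736.
Nominal growth factor: 1.17014. Real growth factor = 1.17014 / 1.37736 ≈ 0.84955.
Annualized: 0.84955^(1/7) − 1 ≈ -0.02302.

-2.302%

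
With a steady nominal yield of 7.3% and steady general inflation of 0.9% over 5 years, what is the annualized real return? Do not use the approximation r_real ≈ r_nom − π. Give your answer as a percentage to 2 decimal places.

With constant rates the annual real return is the same each year: (1+7.3%)/(1+0.9%) − 1 = 0.06343.

6.34%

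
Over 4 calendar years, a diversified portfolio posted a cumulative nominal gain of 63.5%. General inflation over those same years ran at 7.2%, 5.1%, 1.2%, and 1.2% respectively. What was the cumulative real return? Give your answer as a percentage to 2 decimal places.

Cumulative inflation factor: 1.072 × 1.051 × 1.012 × 1.012 ≈ 1.15387.
Nominal growth factor: 1.63500. Real growth factor = 1.63500 / 1.15387 ≈ 1.41697.
Total real return ≈ 41.6965%.

41.70%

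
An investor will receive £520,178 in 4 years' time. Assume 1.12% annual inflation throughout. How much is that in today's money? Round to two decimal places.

Price-level factor over 4 years: (1 + 1.12%)^4 ≈ 1.0455582754.
Purchasing power today: £520,178 divided by that factor.

£497,512.20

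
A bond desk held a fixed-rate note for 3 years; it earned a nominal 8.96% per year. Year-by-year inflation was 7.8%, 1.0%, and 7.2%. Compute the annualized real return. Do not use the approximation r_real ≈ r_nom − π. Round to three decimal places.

Cumulative inflation factor: 1.078 × 1.010 × 1.072 ≈ 1.16717.
Nominal growth factor: 1.29360. Real growth factor = 1.29360 / 1.16717 ≈ 1.10832.
Annualized: 1.10832^(1/3) − 1 ≈ 0.03488.

3.488%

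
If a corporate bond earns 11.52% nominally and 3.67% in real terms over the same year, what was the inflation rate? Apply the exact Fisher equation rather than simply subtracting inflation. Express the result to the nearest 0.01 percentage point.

7.57%

From (1+r_nom) = (1+r_real)(1+π), we get 1+π = (1 + 11.52%)/(1 + 3.67%) = 1.1152/1.0367 ≈ 1.07572.
So π ≈ 7.5721%.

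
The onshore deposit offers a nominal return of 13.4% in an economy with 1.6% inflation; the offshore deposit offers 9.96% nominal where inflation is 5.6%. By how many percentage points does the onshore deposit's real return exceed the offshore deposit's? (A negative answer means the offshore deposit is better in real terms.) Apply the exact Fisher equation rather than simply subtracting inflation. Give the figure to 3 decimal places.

The onshore deposit real return: 1.134/1.016 − 1 = 11.6142%.
The offshore deposit real return: 1.0996/1.056 − 1 = 4.1288%.
Difference: 11.6142 − 4.1288 = 7.4854 pp.

7.485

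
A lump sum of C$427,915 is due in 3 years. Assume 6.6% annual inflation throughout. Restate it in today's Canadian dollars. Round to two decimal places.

Price-level factor over 3 years: (1 + 6.6%)^3 = 1.211355496.
Purchasing power today: C$427,915 divided by that factor.

C$353,253.03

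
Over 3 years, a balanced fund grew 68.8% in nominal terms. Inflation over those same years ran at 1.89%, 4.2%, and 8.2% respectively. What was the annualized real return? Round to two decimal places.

Cumulative inflation factor: 1.0189 × 1.042 × 1.082 ≈ 1.14875.
Nominal growth factor: 1.68800. Real growth factor = 1.68800 / 1.14875 ≈ 1.46942.
Annualized: 1.46942^(1/3) − 1 ≈ 0.13688.

13.69%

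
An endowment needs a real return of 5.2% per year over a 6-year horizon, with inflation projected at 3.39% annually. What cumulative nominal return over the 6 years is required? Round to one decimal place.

65.6%

Required annual nominal rate: (1+5.2%)(1+3.39%) − 1 = 8.76628%.
Cumulative over 6 years: (1 + 0.0876628)^6 − 1 ≈ 0.65564.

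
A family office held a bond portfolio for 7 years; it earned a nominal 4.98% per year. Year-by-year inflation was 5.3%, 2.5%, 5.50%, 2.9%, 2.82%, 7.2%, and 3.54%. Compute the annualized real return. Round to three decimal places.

0.711%

Cumulative inflation factor: 1.053 × 1.025 × 1.0550 × 1.029 × 1.0282 × 1.072 × 1.0354 ≈ 1.33721.
Nominal growth factor: 1.40523. Real growth factor = 1.40523 / 1.33721 ≈ 1.05086.
Annualized: 1.05086^(1/7) − 1 ≈ 0.00711.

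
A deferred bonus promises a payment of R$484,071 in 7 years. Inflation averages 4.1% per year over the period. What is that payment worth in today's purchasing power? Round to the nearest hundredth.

Price-level factor over 7 years: (1 + 4.1%)^7 ≈ 1.3248146031.
Purchasing power today: R$484,071 divided by that factor.

R$365,387.73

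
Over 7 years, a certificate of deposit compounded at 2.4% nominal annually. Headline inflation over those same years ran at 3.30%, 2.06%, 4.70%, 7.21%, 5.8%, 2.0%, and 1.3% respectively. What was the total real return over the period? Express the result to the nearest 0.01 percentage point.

-8.74%

Cumulative inflation factor: 1.0330 × 1.0206 × 1.0470 × 1.0721 × 1.058 × 1.020 × 1.013 ≈ 1.29370.
Nominal growth factor: 1.18059. Real growth factor = 1.18059 / 1.29370 ≈ 0.91257.
Total real return ≈ -8.7429%.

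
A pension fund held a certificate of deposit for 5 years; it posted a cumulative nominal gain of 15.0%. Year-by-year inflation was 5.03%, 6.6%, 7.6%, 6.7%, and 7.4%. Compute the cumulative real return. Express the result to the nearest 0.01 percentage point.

Cumulative inflation factor: 1.0503 × 1.066 × 1.076 × 1.067 × 1.074 ≈ 1.38055.
Nominal growth factor: 1.15000. Real growth factor = 1.15000 / 1.38055 ≈ 0.83300.
Total real return ≈ -16.6998%.

-16.70%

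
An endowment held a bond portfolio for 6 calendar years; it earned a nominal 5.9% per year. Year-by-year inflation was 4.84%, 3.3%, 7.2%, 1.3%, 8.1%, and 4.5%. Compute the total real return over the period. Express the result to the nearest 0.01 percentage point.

6.17%

Cumulative inflation factor: 1.0484 × 1.033 × 1.072 × 1.013 × 1.081 × 1.045 ≈ 1.32854.
Nominal growth factor: 1.41051. Real growth factor = 1.41051 / 1.32854 ≈ 1.06170.
Total real return ≈ 6.1701%.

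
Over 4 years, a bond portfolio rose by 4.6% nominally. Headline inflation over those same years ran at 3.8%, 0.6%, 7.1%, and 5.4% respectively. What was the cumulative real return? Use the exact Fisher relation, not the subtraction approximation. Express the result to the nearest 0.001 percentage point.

-11.263%

Cumulative inflation factor: 1.038 × 1.006 × 1.071 × 1.054 ≈ 1.17876.
Nominal growth factor: 1.04600. Real growth factor = 1.04600 / 1.17876 ≈ 0.88737.
Total real return ≈ -11.2627%.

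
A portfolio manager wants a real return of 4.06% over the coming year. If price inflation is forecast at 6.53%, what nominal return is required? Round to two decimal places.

10.86%

By the Fisher equation, 1 + r_nom = (1 + 4.06%)(1 + 6.53%) = 1.0406 × 1.0653 = 1.10855118.
So r_nom = 10.855118%.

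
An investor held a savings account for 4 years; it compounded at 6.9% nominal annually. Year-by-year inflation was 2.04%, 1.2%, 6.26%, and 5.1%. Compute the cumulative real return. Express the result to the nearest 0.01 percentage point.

13.24%

Cumulative inflation factor: 1.0204 × 1.012 × 1.0626 × 1.051 ≈ 1.15325.
Nominal growth factor: 1.30590. Real growth factor = 1.30590 / 1.15325 ≈ 1.13237.
Total real return ≈ 13.2367%.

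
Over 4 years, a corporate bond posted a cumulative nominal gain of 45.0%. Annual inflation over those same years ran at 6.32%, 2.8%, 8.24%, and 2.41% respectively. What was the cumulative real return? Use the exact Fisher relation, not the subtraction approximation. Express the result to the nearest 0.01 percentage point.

19.68%

Cumulative inflation factor: 1.0632 × 1.028 × 1.0824 × 1.0241 ≈ 1.21154.
Nominal growth factor: 1.45000. Real growth factor = 1.45000 / 1.21154 ≈ 1.19682.
Total real return ≈ 19.6823%.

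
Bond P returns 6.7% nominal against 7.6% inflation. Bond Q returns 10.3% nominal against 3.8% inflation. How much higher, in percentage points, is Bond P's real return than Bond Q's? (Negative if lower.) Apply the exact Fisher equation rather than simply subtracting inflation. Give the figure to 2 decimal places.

Bond P real return: 1.067/1.076 − 1 = -0.836%.
Bond Q real return: 1.103/1.038 − 1 = 6.262%.
Difference: -0.836 − 6.262 = -7.098 pp.

-7.10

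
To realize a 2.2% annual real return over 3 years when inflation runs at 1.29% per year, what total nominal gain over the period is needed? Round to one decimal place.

Required annual nominal rate: (1+2.2%)(1+1.29%) − 1 = 3.51838%.
Cumulative over 3 years: (1 + 0.0351838)^3 − 1 ≈ 0.10931.

10.9%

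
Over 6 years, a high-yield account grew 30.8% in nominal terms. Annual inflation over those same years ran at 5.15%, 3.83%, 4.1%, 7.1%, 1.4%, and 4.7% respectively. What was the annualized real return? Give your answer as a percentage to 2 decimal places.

Cumulative inflation factor: 1.0515 × 1.0383 × 1.041 × 1.071 × 1.014 × 1.047 ≈ 1.29228.
Nominal growth factor: 1.30800. Real growth factor = 1.30800 / 1.29228 ≈ 1.01216.
Annualized: 1.01216^(1/6) − 1 ≈ 0.00202.

0.20%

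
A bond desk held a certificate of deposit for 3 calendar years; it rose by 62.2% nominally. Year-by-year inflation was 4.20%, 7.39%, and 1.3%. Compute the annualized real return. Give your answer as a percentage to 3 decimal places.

Cumulative inflation factor: 1.0420 × 1.0739 × 1.013 ≈ 1.13355.
Nominal growth factor: 1.62200. Real growth factor = 1.62200 / 1.13355 ≈ 1.43090.
Annualized: 1.43090^(1/3) − 1 ≈ 0.12686.

12.686%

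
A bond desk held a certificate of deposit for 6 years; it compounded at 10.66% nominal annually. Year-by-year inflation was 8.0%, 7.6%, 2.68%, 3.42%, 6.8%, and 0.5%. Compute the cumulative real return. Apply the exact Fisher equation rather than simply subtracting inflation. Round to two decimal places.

Cumulative inflation factor: 1.080 × 1.076 × 1.0268 × 1.0342 × 1.068 × 1.005 ≈ 1.32454.
Nominal growth factor: 1.83630. Real growth factor = 1.83630 / 1.32454 ≈ 1.38637.
Total real return ≈ 38.6374%.

38.64%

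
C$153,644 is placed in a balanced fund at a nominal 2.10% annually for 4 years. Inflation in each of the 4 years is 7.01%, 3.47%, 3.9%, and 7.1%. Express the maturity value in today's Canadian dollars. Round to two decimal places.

Nominal value at maturity: C$153,644 × (1 + 2.10%)^4 ≈ C$166,962.36.
Price-level factor over 4 years: 1.0701 × 1.0347 × 1.039 × 1.071 ≈ 1.2320939684.
Dividing the nominal maturity value by the price-level factor gives the value in today's money.

C$135,511.06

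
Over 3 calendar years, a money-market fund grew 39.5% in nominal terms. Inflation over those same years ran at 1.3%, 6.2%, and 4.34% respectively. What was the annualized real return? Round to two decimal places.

Cumulative inflation factor: 1.013 × 1.062 × 1.0434 ≈ 1.12250.
Nominal growth factor: 1.39500. Real growth factor = 1.39500 / 1.12250 ≈ 1.24277.
Annualized: 1.24277^(1/3) − 1 ≈ 0.07514.

7.51%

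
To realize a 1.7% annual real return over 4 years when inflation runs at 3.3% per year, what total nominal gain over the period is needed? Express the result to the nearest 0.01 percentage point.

21.81%

Required annual nominal rate: (1+1.7%)(1+3.3%) − 1 = 5.0561%.
Cumulative over 4 years: (1 + 0.050561)^4 − 1 ≈ 0.21811.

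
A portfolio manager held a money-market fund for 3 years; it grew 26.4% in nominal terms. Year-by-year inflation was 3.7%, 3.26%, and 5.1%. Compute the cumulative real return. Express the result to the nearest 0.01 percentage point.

Cumulative inflation factor: 1.037 × 1.0326 × 1.051 ≈ 1.12542.
Nominal growth factor: 1.26400. Real growth factor = 1.26400 / 1.12542 ≈ 1.12314.
Total real return ≈ 12.3139%.

12.31%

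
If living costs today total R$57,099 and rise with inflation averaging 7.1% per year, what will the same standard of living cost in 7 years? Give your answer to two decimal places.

Cumulative price-level factor: (1+7.1%)^7 ≈ 1.6163160884.
Multiplying R$57,099 by the price-level factor gives the future nominal sum.

R$92,290.03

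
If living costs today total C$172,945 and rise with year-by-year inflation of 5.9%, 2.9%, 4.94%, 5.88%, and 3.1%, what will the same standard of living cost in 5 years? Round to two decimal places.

Cumulative price-level factor: 1.059 × 1.029 × 1.0494 × 1.0588 × 1.031 ≈ 1.2483173096.
The nominal amount required is C$172,945 scaled up by that factor.

C$215,890.24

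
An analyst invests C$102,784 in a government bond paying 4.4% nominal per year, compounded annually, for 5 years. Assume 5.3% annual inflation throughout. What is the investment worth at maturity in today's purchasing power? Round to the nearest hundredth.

Nominal value at maturity: C$102,784 × (1 + 4.4%)^5 ≈ C$127,475.88.
Price-level factor over 5 years: (1 + 5.3%)^5 ≈ 1.2946186406.
Dividing the nominal maturity value by the price-level factor gives the value in today's money.

C$98,465.97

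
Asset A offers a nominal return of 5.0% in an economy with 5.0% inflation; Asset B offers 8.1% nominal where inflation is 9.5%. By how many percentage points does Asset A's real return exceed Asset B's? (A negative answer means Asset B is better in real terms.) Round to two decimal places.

Asset A real return: 1.050/1.050 − 1 = 0.000%.
Asset B real return: 1.081/1.095 − 1 = -1.279%.
Difference: 0.000 − (-1.279) = 1.279 pp.

1.28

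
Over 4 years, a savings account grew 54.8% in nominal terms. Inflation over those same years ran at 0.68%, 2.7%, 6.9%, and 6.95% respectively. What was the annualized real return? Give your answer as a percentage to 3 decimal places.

Cumulative inflation factor: 1.0068 × 1.027 × 1.069 × 1.0695 ≈ 1.18215.
Nominal growth factor: 1.54800. Real growth factor = 1.54800 / 1.18215 ≈ 1.30948.
Annualized: 1.30948^(1/4) − 1 ≈ 0.06973.

6.973%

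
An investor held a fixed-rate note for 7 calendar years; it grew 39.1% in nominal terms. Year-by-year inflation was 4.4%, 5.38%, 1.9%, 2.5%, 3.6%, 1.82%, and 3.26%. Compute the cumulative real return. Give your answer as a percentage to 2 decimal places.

Cumulative inflation factor: 1.044 × 1.0538 × 1.019 × 1.025 × 1.036 × 1.0182 × 1.0326 ≈ 1.25165.
Nominal growth factor: 1.39100. Real growth factor = 1.39100 / 1.25165 ≈ 1.11134.
Total real return ≈ 11.1336%.

11.13%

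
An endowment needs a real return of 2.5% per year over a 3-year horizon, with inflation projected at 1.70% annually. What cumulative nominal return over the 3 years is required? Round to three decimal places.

Required annual nominal rate: (1+2.5%)(1+1.70%) − 1 = 4.2425%.
Cumulative over 3 years: (1 + 0.042425)^3 − 1 ≈ 0.13275.

13.275%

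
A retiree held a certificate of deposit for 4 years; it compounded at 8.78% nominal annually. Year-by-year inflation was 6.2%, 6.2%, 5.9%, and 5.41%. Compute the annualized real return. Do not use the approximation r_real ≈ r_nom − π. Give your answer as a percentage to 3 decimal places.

Cumulative inflation factor: 1.062 × 1.062 × 1.059 × 1.0541 ≈ 1.25900.
Nominal growth factor: 1.40022. Real growth factor = 1.40022 / 1.25900 ≈ 1.11217.
Annualized: 1.11217^(1/4) − 1 ≈ 0.02693.

2.693%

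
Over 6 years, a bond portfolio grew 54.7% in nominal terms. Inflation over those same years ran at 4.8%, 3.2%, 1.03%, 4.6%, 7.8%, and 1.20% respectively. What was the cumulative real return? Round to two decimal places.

Cumulative inflation factor: 1.048 × 1.032 × 1.0103 × 1.046 × 1.078 × 1.0120 ≈ 1.24687.
Nominal growth factor: 1.54700. Real growth factor = 1.54700 / 1.24687 ≈ 1.24070.
Total real return ≈ 24.0704%.

24.07%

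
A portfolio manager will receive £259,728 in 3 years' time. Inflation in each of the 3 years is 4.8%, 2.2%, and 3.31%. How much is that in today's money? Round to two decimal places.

£234,727.64

Price-level factor over 3 years: 1.048 × 1.022 × 1.0331 = 1.1065079536.
Purchasing power today: £259,728 divided by that factor.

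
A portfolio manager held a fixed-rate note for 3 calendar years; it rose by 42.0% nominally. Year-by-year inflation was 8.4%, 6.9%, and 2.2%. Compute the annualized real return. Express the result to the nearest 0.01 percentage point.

Cumulative inflation factor: 1.084 × 1.069 × 1.022 ≈ 1.18429.
Nominal growth factor: 1.42000. Real growth factor = 1.42000 / 1.18429 ≈ 1.19903.
Annualized: 1.19903^(1/3) − 1 ≈ 0.06237.

6.24%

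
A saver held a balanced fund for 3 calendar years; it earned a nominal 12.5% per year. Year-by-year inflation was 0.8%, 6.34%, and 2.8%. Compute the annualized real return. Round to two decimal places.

8.92%

Cumulative inflation factor: 1.008 × 1.0634 × 1.028 ≈ 1.10192.
Nominal growth factor: 1.42383. Real growth factor = 1.42383 / 1.10192 ≈ 1.29213.
Annualized: 1.29213^(1/3) − 1 ≈ 0.08919.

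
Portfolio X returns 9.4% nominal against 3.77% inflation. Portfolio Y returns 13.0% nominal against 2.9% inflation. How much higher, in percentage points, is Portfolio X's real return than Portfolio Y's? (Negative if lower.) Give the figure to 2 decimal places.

Portfolio X real return: 1.094/1.0377 − 1 = 5.425%.
Portfolio Y real return: 1.130/1.029 − 1 = 9.815%.
Difference: 5.425 − 9.815 = -4.390 pp.

-4.39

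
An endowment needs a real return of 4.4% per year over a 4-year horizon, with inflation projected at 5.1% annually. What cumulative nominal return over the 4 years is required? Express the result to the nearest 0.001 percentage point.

44.948%

Required annual nominal rate: (1+4.4%)(1+5.1%) − 1 = 9.7244%.
Cumulative over 4 years: (1 + 0.097244)^4 − 1 ≈ 0.44948.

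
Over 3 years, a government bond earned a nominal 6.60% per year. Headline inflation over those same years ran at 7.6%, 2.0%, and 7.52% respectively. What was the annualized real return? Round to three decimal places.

0.876%

Cumulative inflation factor: 1.076 × 1.020 × 1.0752 ≈ 1.18005.
Nominal growth factor: 1.21136. Real growth factor = 1.21136 / 1.18005 ≈ 1.02653.
Annualized: 1.02653^(1/3) − 1 ≈ 0.00876.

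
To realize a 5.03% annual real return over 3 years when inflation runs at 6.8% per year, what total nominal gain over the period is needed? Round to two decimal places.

Required annual nominal rate: (1+5.03%)(1+6.8%) − 1 = 12.17204%.
Cumulative over 3 years: (1 + 0.1217204)^3 − 1 ≈ 0.41141.

41.14%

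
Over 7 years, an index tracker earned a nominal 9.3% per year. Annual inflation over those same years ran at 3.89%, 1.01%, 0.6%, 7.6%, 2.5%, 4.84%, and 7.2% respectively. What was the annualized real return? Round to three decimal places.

5.181%

Cumulative inflation factor: 1.0389 × 1.0101 × 1.006 × 1.076 × 1.025 × 1.0484 × 1.072 ≈ 1.30856.
Nominal growth factor: 1.86355. Real growth factor = 1.86355 / 1.30856 ≈ 1.42412.
Annualized: 1.42412^(1/7) − 1 ≈ 0.05181.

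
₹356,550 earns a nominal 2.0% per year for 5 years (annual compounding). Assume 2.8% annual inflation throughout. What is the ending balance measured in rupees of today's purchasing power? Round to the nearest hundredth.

₹342,890.72

Nominal value at maturity: ₹356,550 × (1 + 2.0%)^5 ≈ ₹393,660.01.
Price-level factor over 5 years: (1 + 2.8%)^5 ≈ 1.1480626105.
Dividing the nominal maturity value by the price-level factor gives the value in today's money.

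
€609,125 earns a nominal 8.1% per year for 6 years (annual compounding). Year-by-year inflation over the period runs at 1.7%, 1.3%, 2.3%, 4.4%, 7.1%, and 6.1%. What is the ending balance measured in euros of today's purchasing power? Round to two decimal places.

€777,408.35

Nominal value at maturity: €609,125 × (1 + 8.1%)^6 ≈ €971,987.29.
Price-level factor over 6 years: 1.017 × 1.013 × 1.023 × 1.044 × 1.071 × 1.061 ≈ 1.2502918072.
Dividing the nominal maturity value by the price-level factor gives the value in today's money.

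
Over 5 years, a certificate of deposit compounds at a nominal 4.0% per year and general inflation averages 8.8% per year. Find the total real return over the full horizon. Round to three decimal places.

-20.196%

The annual real rate is (1+4.0%)/(1+8.8%) − 1 = -4.4118%.
Compounded over 5 years: (1 + -0.044118)^5 − 1 ≈ -0.20196.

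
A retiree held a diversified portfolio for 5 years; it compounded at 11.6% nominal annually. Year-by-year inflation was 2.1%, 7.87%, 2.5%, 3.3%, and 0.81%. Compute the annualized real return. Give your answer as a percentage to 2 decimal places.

Cumulative inflation factor: 1.021 × 1.0787 × 1.025 × 1.033 × 1.0081 ≈ 1.17559.
Nominal growth factor: 1.73110. Real growth factor = 1.73110 / 1.17559 ≈ 1.47254.
Annualized: 1.47254^(1/5) − 1 ≈ 0.08047.

8.05%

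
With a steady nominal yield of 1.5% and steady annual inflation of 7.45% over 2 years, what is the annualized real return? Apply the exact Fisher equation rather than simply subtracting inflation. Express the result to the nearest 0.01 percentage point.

-5.54%

With constant rates the annual real return is the same each year: (1+1.5%)/(1+7.45%) − 1 = -0.05537.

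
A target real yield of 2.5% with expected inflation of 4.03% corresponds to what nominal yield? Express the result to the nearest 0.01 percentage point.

6.63%

By the Fisher equation, 1 + r_nom = (1 + 2.5%)(1 + 4.03%) = 1.025 × 1.0403 = 1.0663075.
So r_nom = 6.63075%.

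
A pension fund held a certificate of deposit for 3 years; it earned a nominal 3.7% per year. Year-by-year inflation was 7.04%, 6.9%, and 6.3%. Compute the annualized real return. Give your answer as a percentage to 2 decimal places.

Cumulative inflation factor: 1.0704 × 1.069 × 1.063 ≈ 1.21635.
Nominal growth factor: 1.11516. Real growth factor = 1.11516 / 1.21635 ≈ 0.91681.
Annualized: 0.91681^(1/3) − 1 ≈ -0.02854.

-2.85%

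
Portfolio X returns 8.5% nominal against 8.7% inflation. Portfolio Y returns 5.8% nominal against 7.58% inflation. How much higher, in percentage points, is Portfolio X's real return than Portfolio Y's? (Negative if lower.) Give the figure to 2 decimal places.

1.47

Portfolio X real return: 1.085/1.087 − 1 = -0.184%.
Portfolio Y real return: 1.058/1.0758 − 1 = -1.655%.
Difference: -0.184 − (-1.655) = 1.471 pp.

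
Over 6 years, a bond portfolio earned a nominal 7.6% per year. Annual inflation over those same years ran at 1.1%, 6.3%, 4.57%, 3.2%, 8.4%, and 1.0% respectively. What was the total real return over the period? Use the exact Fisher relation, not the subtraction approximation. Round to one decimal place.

Cumulative inflation factor: 1.011 × 1.063 × 1.0457 × 1.032 × 1.084 × 1.010 ≈ 1.26976.
Nominal growth factor: 1.55194. Real growth factor = 1.55194 / 1.26976 ≈ 1.22223.
Total real return ≈ 22.2227%.

22.2%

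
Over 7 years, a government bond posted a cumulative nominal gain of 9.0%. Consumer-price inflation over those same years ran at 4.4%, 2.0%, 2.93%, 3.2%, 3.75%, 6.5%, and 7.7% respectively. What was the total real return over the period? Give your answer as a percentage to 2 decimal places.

Cumulative inflation factor: 1.044 × 1.020 × 1.0293 × 1.032 × 1.0375 × 1.065 × 1.077 ≈ 1.34610.
Nominal growth factor: 1.09000. Real growth factor = 1.09000 / 1.34610 ≈ 0.80975.
Total real return ≈ -19.0250%.

-19.03%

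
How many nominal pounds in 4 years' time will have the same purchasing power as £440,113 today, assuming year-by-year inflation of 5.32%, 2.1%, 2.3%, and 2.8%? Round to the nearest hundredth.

Cumulative price-level factor: 1.0532 × 1.021 × 1.023 × 1.028 ≈ 1.1308508815.
The nominal amount required is £440,113 scaled up by that factor.

£497,702.17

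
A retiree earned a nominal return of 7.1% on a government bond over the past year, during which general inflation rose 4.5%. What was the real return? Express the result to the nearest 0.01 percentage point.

2.49%

Real return via the Fisher equation: (1 + 7.1%)/(1 + 4.5%) − 1 = 1.071/1.045 − 1 ≈ 0.02488.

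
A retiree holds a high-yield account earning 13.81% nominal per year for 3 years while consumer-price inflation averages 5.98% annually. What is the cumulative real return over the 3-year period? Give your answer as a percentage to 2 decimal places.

23.84%

The annual real rate is (1+13.81%)/(1+5.98%) − 1 = 7.3882%.
Compounded over 3 years: (1 + 0.073882)^3 − 1 ≈ 0.23842.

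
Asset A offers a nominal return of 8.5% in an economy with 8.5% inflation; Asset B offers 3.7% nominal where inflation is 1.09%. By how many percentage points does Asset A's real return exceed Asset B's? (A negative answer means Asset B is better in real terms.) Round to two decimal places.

-2.58

Asset A real return: 1.085/1.085 − 1 = 0.000%.
Asset B real return: 1.037/1.0109 − 1 = 2.582%.
Difference: 0.000 − 2.582 = -2.582 pp.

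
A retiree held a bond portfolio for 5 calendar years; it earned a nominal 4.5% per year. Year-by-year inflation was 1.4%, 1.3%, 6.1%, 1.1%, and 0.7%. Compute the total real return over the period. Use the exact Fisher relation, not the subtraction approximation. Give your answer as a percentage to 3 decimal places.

12.315%

Cumulative inflation factor: 1.014 × 1.013 × 1.061 × 1.011 × 1.007 ≈ 1.10954.
Nominal growth factor: 1.24618. Real growth factor = 1.24618 / 1.10954 ≈ 1.12315.
Total real return ≈ 12.3151%.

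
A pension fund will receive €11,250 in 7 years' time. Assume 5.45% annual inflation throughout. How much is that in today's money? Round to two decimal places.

Price-level factor over 7 years: (1 + 5.45%)^7 ≈ 1.4498600674.
Purchasing power today: €11,250 divided by that factor.

€7,759.37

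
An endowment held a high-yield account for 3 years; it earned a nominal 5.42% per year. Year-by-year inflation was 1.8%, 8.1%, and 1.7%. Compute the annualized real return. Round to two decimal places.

Cumulative inflation factor: 1.018 × 1.081 × 1.017 ≈ 1.11917.
Nominal growth factor: 1.17157. Real growth factor = 1.17157 / 1.11917 ≈ 1.04683.
Annualized: 1.04683^(1/3) − 1 ≈ 0.01537.

1.54%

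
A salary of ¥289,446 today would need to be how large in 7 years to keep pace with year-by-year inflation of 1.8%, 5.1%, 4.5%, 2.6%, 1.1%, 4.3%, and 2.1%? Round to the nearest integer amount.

¥357,473

Cumulative price-level factor: 1.018 × 1.051 × 1.045 × 1.026 × 1.011 × 1.043 × 1.021 ≈ 1.2350238695.
Multiplying ¥289,446 by the price-level factor gives the future nominal sum.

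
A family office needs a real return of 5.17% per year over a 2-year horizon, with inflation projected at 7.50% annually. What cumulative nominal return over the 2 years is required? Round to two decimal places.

Required annual nominal rate: (1+5.17%)(1+7.50%) − 1 = 13.05775%.
Cumulative over 2 years: (1 + 0.1305775)^2 − 1 ≈ 0.27821.

27.82%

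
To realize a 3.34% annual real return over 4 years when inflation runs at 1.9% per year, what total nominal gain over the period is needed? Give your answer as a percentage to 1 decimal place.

Required annual nominal rate: (1+3.34%)(1+1.9%) − 1 = 5.30346%.
Cumulative over 4 years: (1 + 0.0530346)^4 − 1 ≈ 0.22962.

23.0%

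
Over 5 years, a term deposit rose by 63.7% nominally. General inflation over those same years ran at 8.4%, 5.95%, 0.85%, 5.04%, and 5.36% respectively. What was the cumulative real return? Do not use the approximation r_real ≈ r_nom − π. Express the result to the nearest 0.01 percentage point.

Cumulative inflation factor: 1.084 × 1.0595 × 1.0085 × 1.0504 × 1.0536 ≈ 1.28185.
Nominal growth factor: 1.63700. Real growth factor = 1.63700 / 1.28185 ≈ 1.27706.
Total real return ≈ 27.7062%.

27.71%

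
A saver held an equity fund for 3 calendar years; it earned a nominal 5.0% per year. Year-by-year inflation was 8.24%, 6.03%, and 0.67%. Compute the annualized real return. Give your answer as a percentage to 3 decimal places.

Cumulative inflation factor: 1.0824 × 1.0603 × 1.0067 ≈ 1.15536.
Nominal growth factor: 1.15763. Real growth factor = 1.15763 / 1.15536 ≈ 1.00196.
Annualized: 1.00196^(1/3) − 1 ≈ 0.00065.

0.065%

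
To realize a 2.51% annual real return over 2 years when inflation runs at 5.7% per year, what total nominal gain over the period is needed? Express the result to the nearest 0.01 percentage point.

17.40%

Required annual nominal rate: (1+2.51%)(1+5.7%) − 1 = 8.35307%.
Cumulative over 2 years: (1 + 0.0835307)^2 − 1 ≈ 0.17404.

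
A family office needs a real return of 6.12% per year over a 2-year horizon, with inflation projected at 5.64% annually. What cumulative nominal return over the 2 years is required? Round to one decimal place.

25.7%

Required annual nominal rate: (1+6.12%)(1+5.64%) − 1 = 12.105168%.
Cumulative over 2 years: (1 + 0.12105168)^2 − 1 ≈ 0.25676.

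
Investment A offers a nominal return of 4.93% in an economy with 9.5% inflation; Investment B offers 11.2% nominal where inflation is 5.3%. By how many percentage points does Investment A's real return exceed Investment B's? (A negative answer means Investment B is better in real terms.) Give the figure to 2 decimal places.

-9.78

Investment A real return: 1.0493/1.095 − 1 = -4.174%.
Investment B real return: 1.112/1.053 − 1 = 5.603%.
Difference: -4.174 − 5.603 = -9.777 pp.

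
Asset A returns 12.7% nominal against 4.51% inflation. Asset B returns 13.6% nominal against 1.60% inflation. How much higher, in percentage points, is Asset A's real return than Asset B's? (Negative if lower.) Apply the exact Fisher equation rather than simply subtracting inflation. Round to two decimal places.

-3.97

Asset A real return: 1.127/1.0451 − 1 = 7.837%.
Asset B real return: 1.136/1.0160 − 1 = 11.811%.
Difference: 7.837 − 11.811 = -3.974 pp.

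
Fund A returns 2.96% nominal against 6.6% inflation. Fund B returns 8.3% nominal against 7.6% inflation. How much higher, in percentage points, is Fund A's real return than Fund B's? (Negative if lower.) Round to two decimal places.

Fund A real return: 1.0296/1.066 − 1 = -3.415%.
Fund B real return: 1.083/1.076 − 1 = 0.651%.
Difference: -3.415 − 0.651 = -4.066 pp.

-4.07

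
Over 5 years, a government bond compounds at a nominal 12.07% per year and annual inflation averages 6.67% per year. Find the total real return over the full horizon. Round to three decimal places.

28.007%

The annual real rate is (1+12.07%)/(1+6.67%) − 1 = 5.0623%.
Compounded over 5 years: (1 + 0.050623)^5 − 1 ≈ 0.28007.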